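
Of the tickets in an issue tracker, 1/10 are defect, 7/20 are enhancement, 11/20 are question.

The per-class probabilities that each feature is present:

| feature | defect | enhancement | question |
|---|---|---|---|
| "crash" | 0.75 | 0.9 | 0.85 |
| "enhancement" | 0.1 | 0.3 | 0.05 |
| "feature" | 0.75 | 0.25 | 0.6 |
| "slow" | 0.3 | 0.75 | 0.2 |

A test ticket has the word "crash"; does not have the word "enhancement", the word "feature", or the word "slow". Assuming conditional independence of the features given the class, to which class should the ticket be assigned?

question

defect: 0.1 × 0.75 × (1−0.1) × (1−0.75) × (1−0.3) = 0.0118125
enhancement: 0.35 × 0.9 × (1−0.3) × (1−0.25) × (1−0.75) = 0.04134375
question: 0.55 × 0.85 × (1−0.05) × (1−0.6) × (1−0.2) = 0.14212
Highest score → question.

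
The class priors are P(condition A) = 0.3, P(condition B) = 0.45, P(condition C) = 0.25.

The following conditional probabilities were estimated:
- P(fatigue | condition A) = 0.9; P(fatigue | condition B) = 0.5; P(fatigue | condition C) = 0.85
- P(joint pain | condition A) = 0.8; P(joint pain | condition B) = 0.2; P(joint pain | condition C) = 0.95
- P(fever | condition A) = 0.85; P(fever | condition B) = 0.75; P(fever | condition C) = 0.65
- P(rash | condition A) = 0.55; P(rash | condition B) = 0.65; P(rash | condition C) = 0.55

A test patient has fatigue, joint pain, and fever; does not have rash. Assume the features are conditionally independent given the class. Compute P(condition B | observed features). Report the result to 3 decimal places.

0.077

condition A: 0.3 × 0.9 × 0.8 × 0.85 × (1−0.55) = 0.08262
condition B: 0.45 × 0.5 × 0.2 × 0.75 × (1−0.65) = 0.0118125
condition C: 0.25 × 0.85 × 0.95 × 0.65 × (1−0.55) = 0.0590484375
P(condition B | x) = 0.0118125 / 0.1534809375 ≈ 0.077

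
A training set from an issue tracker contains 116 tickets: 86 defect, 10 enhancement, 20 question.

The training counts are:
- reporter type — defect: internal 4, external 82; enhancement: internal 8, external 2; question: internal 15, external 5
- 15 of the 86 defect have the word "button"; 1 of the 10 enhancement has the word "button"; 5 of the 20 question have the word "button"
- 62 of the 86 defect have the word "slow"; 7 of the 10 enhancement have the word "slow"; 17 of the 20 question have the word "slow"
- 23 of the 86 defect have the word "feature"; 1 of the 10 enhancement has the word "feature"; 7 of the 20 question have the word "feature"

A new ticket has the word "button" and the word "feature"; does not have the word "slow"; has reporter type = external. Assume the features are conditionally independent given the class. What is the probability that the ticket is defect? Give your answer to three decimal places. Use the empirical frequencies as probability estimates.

0.937

defect: (86/116) × (82/86) × (15/86) × (24/86) × (23/86) ≈ 0.00920218
enhancement: (10/116) × (2/10) × (1/10) × (3/10) × (1/10) ≈ 0.0000517241
question: (20/116) × (5/20) × (5/20) × (3/20) × (7/20) ≈ 0.000565733
P(defect | x) = 0.00920218 / 0.0098196371 ≈ 0.937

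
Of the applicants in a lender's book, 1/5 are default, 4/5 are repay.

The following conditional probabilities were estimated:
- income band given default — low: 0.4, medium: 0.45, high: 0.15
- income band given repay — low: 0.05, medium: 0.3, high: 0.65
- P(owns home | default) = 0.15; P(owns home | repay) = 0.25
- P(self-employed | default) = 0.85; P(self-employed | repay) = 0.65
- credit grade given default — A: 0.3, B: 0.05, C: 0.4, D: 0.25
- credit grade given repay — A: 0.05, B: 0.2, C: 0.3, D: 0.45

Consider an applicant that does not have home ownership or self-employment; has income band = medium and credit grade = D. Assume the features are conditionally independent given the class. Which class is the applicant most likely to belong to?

repay

default: 0.2 × 0.45 × (1−0.15) × (1−0.85) × 0.25 = 0.00286875
repay: 0.8 × 0.3 × (1−0.25) × (1−0.65) × 0.45 = 0.02835
Highest score → repay.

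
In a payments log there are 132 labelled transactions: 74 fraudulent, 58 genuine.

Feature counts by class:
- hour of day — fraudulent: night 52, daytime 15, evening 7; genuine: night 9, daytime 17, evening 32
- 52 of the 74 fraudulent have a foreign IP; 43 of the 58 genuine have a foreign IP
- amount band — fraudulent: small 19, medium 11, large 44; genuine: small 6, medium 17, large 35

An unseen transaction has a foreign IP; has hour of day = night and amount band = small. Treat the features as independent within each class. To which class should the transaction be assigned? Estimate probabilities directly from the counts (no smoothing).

fraudulent

fraudulent: (74/132) × (52/74) × (52/74) × (19/74) ≈ 0.071076
genuine: (58/132) × (9/58) × (43/58) × (6/58) ≈ 0.00522916
Highest score → fraudulent.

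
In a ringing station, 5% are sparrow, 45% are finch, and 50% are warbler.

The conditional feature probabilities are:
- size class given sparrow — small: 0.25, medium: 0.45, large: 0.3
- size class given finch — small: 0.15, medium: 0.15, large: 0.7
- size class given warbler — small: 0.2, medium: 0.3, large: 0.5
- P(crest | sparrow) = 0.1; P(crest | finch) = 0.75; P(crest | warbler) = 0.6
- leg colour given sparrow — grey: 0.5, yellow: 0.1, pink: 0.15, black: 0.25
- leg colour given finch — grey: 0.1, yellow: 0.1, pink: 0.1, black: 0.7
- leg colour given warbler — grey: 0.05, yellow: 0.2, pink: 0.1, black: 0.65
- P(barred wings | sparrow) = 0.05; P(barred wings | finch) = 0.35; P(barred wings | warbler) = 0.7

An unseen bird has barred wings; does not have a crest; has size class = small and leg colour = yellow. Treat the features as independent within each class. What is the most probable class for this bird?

warbler

sparrow: 0.05 × 0.25 × (1−0.1) × 0.1 × 0.05 = 0.00005625
finch: 0.45 × 0.15 × (1−0.75) × 0.1 × 0.35 = 0.000590625
warbler: 0.5 × 0.2 × (1−0.6) × 0.2 × 0.7 = 0.0056
Highest score → warbler.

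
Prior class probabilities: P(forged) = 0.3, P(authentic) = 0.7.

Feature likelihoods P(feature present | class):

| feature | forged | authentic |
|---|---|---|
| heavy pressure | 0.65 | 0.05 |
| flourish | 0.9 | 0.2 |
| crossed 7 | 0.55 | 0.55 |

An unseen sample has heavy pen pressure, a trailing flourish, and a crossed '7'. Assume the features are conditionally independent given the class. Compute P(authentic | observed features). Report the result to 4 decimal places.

forged: 0.3 × 0.65 × 0.9 × 0.55 = 0.096525
authentic: 0.7 × 0.05 × 0.2 × 0.55 = 0.00385
P(authentic | x) = 0.00385 / 0.100375 ≈ 0.0384

0.0384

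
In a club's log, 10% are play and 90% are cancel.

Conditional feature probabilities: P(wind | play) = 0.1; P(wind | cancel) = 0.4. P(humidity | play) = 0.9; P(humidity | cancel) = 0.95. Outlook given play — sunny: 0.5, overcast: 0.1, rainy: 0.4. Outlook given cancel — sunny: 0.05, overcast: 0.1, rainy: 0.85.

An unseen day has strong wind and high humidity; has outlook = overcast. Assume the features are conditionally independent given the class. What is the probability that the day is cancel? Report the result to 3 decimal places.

play: 0.1 × 0.1 × 0.9 × 0.1 = 0.0009
cancel: 0.9 × 0.4 × 0.95 × 0.1 = 0.0342
P(cancel | x) = 0.0342 / 0.0351 ≈ 0.974

0.974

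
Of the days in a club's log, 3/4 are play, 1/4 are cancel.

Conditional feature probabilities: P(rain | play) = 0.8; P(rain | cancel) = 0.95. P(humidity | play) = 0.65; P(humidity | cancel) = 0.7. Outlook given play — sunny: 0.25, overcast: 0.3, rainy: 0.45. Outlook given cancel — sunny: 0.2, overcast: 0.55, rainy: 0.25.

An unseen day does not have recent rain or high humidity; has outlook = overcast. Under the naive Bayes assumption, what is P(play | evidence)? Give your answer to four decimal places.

0.8842

play: 0.75 × (1−0.8) × (1−0.65) × 0.3 = 0.01575
cancel: 0.25 × (1−0.95) × (1−0.7) × 0.55 = 0.0020625
P(play | x) = 0.01575 / 0.0178125 ≈ 0.8842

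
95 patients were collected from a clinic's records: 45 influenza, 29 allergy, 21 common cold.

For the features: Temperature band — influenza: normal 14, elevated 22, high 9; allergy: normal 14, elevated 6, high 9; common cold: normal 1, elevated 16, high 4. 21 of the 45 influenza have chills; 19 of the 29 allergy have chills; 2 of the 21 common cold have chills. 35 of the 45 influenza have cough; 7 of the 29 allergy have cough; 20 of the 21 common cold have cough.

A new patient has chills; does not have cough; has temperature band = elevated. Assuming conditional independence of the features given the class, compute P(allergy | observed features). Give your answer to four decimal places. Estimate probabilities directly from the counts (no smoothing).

0.5589

influenza: (45/95) × (22/45) × (21/45) × (10/45) ≈ 0.0240156
allergy: (29/95) × (6/29) × (19/29) × (22/29) ≈ 0.0313912
common cold: (21/95) × (16/21) × (2/21) × (1/21) ≈ 0.000763814
P(allergy | x) = 0.0313912 / 0.056170614 ≈ 0.5589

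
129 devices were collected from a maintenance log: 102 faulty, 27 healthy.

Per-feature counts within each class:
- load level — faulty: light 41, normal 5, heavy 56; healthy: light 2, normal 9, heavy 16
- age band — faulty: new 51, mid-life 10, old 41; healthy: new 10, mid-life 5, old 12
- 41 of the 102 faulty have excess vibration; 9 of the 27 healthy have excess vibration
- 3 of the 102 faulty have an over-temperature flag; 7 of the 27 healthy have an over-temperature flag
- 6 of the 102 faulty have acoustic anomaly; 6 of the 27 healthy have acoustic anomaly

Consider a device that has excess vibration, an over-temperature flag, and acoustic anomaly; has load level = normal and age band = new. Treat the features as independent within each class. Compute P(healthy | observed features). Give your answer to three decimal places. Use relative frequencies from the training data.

0.974

faulty: (102/129) × (5/102) × (51/102) × (41/102) × (3/102) × (6/102) ≈ 0.0000134774
healthy: (27/129) × (9/27) × (10/27) × (9/27) × (7/27) × (6/27) ≈ 0.000496237
P(healthy | x) = 0.000496237 / 0.0005097144 ≈ 0.974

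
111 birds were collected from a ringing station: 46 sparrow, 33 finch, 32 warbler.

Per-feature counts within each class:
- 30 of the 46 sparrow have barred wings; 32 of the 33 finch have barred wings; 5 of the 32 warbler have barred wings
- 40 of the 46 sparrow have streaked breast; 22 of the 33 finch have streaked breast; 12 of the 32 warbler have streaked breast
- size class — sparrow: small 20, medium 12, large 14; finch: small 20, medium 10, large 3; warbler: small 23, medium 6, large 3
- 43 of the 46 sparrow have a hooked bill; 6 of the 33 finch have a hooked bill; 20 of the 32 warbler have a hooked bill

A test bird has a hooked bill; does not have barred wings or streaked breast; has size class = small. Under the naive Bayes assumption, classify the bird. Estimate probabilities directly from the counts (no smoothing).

warbler

sparrow: (46/111) × (16/46) × (6/46) × (20/46) × (43/46) ≈ 0.0076414
finch: (33/111) × (1/33) × (11/33) × (20/33) × (6/33) ≈ 0.000330909
warbler: (32/111) × (27/32) × (20/32) × (23/32) × (20/32) ≈ 0.0682934
Highest score → warbler.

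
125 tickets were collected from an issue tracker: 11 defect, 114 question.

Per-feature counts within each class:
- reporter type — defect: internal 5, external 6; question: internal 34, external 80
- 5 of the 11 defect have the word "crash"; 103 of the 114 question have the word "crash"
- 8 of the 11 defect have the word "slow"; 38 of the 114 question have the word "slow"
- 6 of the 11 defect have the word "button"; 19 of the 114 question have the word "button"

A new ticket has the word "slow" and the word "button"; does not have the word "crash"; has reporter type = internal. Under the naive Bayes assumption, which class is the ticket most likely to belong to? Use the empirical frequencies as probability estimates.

defect: (11/125) × (5/11) × (6/11) × (8/11) × (6/11) ≈ 0.00865515
question: (114/125) × (34/114) × (11/114) × (38/114) × (19/114) ≈ 0.00145809
Highest score → defect.

defect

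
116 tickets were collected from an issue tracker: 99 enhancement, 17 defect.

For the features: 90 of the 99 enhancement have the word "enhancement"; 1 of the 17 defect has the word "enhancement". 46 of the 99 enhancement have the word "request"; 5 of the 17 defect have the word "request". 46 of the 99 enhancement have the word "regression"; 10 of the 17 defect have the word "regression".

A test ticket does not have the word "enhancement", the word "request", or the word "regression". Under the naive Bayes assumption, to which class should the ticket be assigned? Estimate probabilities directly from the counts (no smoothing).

defect

enhancement: (99/116) × (9/99) × (53/99) × (53/99) ≈ 0.0222365
defect: (17/116) × (16/17) × (12/17) × (7/17) ≈ 0.0400907
Highest score → defect.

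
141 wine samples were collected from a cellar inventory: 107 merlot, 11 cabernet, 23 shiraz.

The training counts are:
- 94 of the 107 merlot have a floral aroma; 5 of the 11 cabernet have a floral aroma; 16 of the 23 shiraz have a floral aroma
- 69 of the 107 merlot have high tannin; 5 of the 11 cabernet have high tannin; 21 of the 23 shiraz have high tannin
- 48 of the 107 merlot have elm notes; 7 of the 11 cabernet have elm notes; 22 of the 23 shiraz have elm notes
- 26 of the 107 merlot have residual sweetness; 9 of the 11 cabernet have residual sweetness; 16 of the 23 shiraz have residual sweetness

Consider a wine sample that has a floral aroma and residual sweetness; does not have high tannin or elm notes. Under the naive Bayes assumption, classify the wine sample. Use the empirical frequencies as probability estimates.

merlot: (107/141) × (94/107) × (38/107) × (59/107) × (26/107) ≈ 0.0317224
cabernet: (11/141) × (5/11) × (6/11) × (4/11) × (9/11) ≈ 0.00575475
shiraz: (23/141) × (16/23) × (2/23) × (1/23) × (16/23) ≈ 0.000298447
Highest score → merlot.

merlot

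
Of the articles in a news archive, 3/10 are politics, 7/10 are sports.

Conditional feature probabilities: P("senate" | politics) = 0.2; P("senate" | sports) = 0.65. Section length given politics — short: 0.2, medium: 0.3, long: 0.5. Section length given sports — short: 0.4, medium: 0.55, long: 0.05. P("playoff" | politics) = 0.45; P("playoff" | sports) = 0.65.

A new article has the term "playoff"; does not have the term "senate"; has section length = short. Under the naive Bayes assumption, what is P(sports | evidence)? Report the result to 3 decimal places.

0.747

politics: 0.3 × (1−0.2) × 0.2 × 0.45 = 0.0216
sports: 0.7 × (1−0.65) × 0.4 × 0.65 = 0.0637
P(sports | x) = 0.0637 / 0.0853 ≈ 0.747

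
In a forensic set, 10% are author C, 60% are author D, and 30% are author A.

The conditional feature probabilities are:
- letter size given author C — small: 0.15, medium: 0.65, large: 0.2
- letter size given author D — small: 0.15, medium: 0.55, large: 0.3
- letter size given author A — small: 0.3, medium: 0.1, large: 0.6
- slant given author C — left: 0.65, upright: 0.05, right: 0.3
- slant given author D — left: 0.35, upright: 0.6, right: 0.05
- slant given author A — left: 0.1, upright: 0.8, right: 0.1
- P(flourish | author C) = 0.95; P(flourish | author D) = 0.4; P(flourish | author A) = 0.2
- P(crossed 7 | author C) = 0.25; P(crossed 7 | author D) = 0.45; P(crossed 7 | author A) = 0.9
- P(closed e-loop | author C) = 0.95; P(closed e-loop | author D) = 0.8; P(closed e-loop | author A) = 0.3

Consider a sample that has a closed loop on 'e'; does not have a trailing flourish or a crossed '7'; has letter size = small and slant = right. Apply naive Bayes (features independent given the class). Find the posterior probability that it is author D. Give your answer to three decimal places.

author C: 0.1 × 0.15 × 0.3 × (1−0.95) × (1−0.25) × 0.95 = 0.0001603125
author D: 0.6 × 0.15 × 0.05 × (1−0.4) × (1−0.45) × 0.8 = 0.001188
author A: 0.3 × 0.3 × 0.1 × (1−0.2) × (1−0.9) × 0.3 = 0.000216
P(author D | x) = 0.001188 / 0.0015643125 ≈ 0.759

0.759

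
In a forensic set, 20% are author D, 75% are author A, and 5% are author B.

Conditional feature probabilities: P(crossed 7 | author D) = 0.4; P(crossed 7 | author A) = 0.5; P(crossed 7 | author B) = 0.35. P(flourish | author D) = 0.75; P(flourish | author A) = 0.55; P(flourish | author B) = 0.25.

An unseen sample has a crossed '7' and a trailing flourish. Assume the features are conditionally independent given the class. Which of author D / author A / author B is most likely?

author A

author D: 0.2 × 0.4 × 0.75 = 0.06
author A: 0.75 × 0.5 × 0.55 = 0.20625
author B: 0.05 × 0.35 × 0.25 = 0.004375
Highest score → author A.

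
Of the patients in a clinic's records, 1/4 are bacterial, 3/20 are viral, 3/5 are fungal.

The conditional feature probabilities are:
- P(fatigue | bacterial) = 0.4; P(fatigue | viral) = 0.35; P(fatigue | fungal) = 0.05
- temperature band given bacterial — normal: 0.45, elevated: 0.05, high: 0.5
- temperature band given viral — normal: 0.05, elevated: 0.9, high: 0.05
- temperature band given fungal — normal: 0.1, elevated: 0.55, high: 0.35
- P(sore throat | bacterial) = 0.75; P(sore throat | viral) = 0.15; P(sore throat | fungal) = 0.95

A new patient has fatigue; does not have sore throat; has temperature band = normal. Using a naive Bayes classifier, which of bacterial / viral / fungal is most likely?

bacterial: 0.25 × 0.4 × 0.45 × (1−0.75) = 0.01125
viral: 0.15 × 0.35 × 0.05 × (1−0.15) = 0.00223125
fungal: 0.6 × 0.05 × 0.1 × (1−0.95) = 0.00015
Highest score → bacterial.

bacterial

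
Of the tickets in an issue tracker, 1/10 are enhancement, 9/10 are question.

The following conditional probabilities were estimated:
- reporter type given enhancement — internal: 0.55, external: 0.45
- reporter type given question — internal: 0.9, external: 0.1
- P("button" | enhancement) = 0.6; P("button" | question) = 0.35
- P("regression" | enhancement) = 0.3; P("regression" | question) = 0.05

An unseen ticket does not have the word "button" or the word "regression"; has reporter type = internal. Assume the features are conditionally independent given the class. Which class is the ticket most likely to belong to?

question

enhancement: 0.1 × 0.55 × (1−0.6) × (1−0.3) = 0.0154
question: 0.9 × 0.9 × (1−0.35) × (1−0.05) = 0.500175
Highest score → question.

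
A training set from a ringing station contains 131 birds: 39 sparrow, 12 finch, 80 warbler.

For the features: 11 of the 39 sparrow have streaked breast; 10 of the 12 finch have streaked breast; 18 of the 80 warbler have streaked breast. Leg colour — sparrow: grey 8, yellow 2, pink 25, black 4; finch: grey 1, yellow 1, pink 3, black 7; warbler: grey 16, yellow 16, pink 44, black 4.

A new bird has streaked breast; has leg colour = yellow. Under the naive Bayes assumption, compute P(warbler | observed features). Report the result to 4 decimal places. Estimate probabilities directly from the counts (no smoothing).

0.7204

sparrow: (39/131) × (11/39) × (2/39) ≈ 0.00430613
finch: (12/131) × (10/12) × (1/12) ≈ 0.00636132
warbler: (80/131) × (18/80) × (16/80) ≈ 0.0274809
P(warbler | x) = 0.0274809 / 0.03814835 ≈ 0.7204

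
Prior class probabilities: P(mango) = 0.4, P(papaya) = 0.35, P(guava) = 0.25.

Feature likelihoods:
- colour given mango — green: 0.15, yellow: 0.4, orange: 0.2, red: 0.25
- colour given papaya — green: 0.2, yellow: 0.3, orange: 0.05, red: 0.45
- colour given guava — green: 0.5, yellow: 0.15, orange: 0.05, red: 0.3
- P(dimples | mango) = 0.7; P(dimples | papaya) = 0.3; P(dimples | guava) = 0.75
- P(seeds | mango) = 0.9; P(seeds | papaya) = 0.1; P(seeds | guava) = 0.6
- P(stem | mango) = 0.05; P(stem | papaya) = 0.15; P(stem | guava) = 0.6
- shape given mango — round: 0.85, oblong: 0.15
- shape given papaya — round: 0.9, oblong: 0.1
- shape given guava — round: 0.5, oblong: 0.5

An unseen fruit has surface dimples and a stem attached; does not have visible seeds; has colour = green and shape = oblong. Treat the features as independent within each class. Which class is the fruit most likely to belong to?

mango: 0.4 × 0.15 × 0.7 × (1−0.9) × 0.05 × 0.15 = 0.0000315
papaya: 0.35 × 0.2 × 0.3 × (1−0.1) × 0.15 × 0.1 = 0.0002835
guava: 0.25 × 0.5 × 0.75 × (1−0.6) × 0.6 × 0.5 = 0.01125
Highest score → guava.

guava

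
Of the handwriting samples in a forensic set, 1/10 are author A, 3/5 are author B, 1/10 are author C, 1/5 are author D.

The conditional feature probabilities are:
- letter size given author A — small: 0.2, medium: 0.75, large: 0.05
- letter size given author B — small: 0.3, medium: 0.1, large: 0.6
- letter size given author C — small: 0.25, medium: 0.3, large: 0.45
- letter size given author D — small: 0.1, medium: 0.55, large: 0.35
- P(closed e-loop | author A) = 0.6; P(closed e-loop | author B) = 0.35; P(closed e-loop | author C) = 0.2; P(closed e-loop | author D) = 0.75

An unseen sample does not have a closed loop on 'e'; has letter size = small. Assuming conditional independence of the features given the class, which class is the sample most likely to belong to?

author A: 0.1 × 0.2 × (1−0.6) = 0.008
author B: 0.6 × 0.3 × (1−0.35) = 0.117
author C: 0.1 × 0.25 × (1−0.2) = 0.02
author D: 0.2 × 0.1 × (1−0.75) = 0.005
Highest score → author B.

author B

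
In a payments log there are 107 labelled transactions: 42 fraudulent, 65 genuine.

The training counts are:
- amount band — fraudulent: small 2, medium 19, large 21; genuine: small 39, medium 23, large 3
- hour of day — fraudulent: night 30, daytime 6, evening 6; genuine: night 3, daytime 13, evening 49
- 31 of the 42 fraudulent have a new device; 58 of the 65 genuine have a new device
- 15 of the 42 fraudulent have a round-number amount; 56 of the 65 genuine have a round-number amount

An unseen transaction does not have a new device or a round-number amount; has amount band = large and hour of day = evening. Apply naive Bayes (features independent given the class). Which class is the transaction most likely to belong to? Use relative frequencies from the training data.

fraudulent

fraudulent: (42/107) × (21/42) × (6/42) × (11/42) × (27/42) ≈ 0.00472058
genuine: (65/107) × (3/65) × (49/65) × (7/65) × (9/65) ≈ 0.000315162
Highest score → fraudulent.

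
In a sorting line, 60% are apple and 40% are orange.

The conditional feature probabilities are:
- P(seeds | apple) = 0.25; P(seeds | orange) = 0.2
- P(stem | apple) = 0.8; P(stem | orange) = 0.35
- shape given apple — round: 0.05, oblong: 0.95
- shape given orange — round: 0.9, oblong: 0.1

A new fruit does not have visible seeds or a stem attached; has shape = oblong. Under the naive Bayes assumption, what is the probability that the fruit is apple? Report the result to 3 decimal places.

0.804

apple: 0.6 × (1−0.25) × (1−0.8) × 0.95 = 0.0855
orange: 0.4 × (1−0.2) × (1−0.35) × 0.1 = 0.0208
P(apple | x) = 0.0855 / 0.1063 ≈ 0.804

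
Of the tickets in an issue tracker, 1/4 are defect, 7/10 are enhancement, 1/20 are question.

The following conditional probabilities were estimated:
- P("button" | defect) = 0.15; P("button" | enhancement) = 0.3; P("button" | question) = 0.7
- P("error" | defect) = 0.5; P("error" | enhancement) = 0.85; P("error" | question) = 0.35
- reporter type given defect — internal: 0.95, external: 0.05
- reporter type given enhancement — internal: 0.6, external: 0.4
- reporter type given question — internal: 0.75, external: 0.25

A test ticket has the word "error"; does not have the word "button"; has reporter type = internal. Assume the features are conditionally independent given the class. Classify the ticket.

defect: 0.25 × (1−0.15) × 0.5 × 0.95 = 0.1009375
enhancement: 0.7 × (1−0.3) × 0.85 × 0.6 = 0.2499
question: 0.05 × (1−0.7) × 0.35 × 0.75 = 0.0039375
Highest score → enhancement.

enhancement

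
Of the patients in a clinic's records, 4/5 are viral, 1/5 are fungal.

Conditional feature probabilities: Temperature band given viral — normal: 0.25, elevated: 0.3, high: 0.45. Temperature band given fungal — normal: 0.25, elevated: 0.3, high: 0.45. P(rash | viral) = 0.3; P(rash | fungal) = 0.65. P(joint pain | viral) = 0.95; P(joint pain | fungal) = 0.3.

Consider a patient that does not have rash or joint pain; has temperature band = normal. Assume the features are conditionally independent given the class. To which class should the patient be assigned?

viral: 0.8 × 0.25 × (1−0.3) × (1−0.95) = 0.007
fungal: 0.2 × 0.25 × (1−0.65) × (1−0.3) = 0.01225
Highest score → fungal.

fungal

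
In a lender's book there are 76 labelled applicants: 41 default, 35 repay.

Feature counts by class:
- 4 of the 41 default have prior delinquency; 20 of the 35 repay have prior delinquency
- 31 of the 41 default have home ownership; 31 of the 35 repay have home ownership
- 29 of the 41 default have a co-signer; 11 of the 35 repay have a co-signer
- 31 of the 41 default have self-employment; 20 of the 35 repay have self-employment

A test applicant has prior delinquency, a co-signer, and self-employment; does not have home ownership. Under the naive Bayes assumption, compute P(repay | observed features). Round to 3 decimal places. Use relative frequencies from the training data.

0.440

default: (41/76) × (4/41) × (10/41) × (29/41) × (31/41) ≈ 0.00686522
repay: (35/76) × (20/35) × (4/35) × (11/35) × (20/35) ≈ 0.00540126
P(repay | x) = 0.00540126 / 0.01226648 ≈ 0.440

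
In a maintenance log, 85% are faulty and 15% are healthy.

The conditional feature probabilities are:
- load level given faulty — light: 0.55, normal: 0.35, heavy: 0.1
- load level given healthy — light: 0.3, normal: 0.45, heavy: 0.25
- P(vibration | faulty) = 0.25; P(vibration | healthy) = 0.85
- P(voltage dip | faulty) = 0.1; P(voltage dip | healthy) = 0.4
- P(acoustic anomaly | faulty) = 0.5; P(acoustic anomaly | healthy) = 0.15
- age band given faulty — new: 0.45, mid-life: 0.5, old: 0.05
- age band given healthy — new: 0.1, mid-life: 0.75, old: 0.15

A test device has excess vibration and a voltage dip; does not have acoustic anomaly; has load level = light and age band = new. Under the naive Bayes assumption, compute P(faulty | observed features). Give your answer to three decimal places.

faulty: 0.85 × 0.55 × 0.25 × 0.1 × (1−0.5) × 0.45 = 0.0026296875
healthy: 0.15 × 0.3 × 0.85 × 0.4 × (1−0.15) × 0.1 = 0.0013005
P(faulty | x) = 0.0026296875 / 0.0039301875 ≈ 0.669

0.669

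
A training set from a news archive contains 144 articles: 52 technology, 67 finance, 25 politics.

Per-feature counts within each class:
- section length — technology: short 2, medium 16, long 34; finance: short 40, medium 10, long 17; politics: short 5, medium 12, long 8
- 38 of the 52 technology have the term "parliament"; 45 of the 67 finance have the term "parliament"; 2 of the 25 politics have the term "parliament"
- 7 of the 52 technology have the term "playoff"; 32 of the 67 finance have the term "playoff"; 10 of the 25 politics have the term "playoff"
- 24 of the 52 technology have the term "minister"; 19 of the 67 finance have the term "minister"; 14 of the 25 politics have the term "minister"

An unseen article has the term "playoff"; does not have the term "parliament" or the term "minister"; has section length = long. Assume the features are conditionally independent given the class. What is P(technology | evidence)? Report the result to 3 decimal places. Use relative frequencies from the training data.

technology: (52/144) × (34/52) × (14/52) × (7/52) × (28/52) ≈ 0.00460777
finance: (67/144) × (17/67) × (22/67) × (32/67) × (48/67) ≈ 0.013264
politics: (25/144) × (8/25) × (23/25) × (10/25) × (11/25) ≈ 0.00899556
P(technology | x) = 0.00460777 / 0.02686733 ≈ 0.172

0.172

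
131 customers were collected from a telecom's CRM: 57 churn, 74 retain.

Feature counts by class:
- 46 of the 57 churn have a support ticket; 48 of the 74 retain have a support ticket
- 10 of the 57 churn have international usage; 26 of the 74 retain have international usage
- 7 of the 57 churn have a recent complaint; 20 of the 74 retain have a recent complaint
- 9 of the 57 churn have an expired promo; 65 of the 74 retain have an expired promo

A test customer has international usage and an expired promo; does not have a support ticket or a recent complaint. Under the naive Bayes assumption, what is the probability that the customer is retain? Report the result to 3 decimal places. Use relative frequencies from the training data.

0.956

churn: (57/131) × (11/57) × (10/57) × (50/57) × (9/57) ≈ 0.00204037
retain: (74/131) × (26/74) × (26/74) × (54/74) × (65/74) ≈ 0.0446979
P(retain | x) = 0.0446979 / 0.04673827 ≈ 0.956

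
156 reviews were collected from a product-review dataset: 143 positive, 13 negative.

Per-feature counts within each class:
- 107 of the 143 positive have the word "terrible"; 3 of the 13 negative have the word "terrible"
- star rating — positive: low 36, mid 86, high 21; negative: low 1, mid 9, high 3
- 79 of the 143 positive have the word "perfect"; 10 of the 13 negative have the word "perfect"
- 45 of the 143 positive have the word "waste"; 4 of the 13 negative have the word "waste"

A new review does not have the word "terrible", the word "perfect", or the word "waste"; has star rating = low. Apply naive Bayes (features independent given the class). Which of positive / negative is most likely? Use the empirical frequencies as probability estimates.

positive: (143/156) × (36/143) × (36/143) × (64/143) × (98/143) ≈ 0.0178188
negative: (13/156) × (10/13) × (1/13) × (3/13) × (9/13) ≈ 0.000787788
Highest score → positive.

positive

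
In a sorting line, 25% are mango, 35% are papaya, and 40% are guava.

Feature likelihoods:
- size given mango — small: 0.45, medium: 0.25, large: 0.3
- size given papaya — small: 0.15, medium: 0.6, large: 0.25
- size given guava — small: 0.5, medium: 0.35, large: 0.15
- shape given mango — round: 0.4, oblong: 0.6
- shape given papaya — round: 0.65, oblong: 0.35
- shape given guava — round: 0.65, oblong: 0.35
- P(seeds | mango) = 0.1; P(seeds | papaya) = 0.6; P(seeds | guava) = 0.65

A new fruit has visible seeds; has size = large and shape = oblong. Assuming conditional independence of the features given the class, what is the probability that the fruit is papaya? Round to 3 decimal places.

mango: 0.25 × 0.3 × 0.6 × 0.1 = 0.0045
papaya: 0.35 × 0.25 × 0.35 × 0.6 = 0.018375
guava: 0.4 × 0.15 × 0.35 × 0.65 = 0.01365
P(papaya | x) = 0.018375 / 0.036525 ≈ 0.503

0.503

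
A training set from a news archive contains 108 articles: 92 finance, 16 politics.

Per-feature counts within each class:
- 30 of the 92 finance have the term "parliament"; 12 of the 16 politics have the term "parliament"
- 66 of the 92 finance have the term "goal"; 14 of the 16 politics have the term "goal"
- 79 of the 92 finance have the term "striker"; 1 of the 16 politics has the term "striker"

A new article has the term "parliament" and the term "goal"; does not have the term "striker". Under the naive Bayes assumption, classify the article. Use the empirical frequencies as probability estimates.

politics

finance: (92/108) × (30/92) × (66/92) × (13/92) ≈ 0.0281585
politics: (16/108) × (12/16) × (14/16) × (15/16) ≈ 0.0911458
Highest score → politics.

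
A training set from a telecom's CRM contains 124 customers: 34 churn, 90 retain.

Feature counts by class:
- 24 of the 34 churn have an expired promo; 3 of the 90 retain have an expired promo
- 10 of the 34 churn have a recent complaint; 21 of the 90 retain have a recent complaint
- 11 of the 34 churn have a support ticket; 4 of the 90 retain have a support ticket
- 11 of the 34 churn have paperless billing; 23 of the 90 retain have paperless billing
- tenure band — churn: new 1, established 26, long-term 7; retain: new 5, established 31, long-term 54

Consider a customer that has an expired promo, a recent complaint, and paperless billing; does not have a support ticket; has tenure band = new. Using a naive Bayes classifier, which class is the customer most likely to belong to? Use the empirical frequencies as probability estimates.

churn

churn: (34/124) × (24/34) × (10/34) × (23/34) × (11/34) × (1/34) ≈ 0.000366433
retain: (90/124) × (3/90) × (21/90) × (86/90) × (23/90) × (5/90) ≈ 0.0000765852
Highest score → churn.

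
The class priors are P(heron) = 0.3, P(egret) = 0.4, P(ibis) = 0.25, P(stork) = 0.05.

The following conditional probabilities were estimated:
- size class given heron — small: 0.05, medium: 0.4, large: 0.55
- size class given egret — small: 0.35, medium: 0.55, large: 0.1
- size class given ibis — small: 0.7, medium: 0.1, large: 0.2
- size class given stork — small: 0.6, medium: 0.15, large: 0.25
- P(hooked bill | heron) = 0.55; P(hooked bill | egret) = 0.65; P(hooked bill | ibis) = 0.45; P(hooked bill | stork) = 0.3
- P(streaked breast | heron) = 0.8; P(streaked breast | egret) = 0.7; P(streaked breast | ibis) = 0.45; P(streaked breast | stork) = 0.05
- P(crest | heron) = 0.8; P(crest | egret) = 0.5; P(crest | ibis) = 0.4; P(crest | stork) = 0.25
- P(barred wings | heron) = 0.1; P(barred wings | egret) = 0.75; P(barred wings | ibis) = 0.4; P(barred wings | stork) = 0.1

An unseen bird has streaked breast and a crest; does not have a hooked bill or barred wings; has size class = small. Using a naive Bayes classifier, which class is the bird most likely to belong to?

ibis

heron: 0.3 × 0.05 × (1−0.55) × 0.8 × 0.8 × (1−0.1) = 0.003888
egret: 0.4 × 0.35 × (1−0.65) × 0.7 × 0.5 × (1−0.75) = 0.0042875
ibis: 0.25 × 0.7 × (1−0.45) × 0.45 × 0.4 × (1−0.4) = 0.010395
stork: 0.05 × 0.6 × (1−0.3) × 0.05 × 0.25 × (1−0.1) = 0.00023625
Highest score → ibis.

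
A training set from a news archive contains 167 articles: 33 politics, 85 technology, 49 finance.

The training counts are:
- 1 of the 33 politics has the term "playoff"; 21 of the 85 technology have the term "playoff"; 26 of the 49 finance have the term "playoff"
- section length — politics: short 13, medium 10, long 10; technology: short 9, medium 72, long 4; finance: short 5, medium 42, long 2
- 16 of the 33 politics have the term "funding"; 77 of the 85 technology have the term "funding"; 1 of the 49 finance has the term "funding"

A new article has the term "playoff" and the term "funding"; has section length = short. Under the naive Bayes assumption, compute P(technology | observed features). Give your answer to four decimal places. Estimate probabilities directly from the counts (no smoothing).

0.8915

politics: (33/167) × (1/33) × (13/33) × (16/33) ≈ 0.00114372
technology: (85/167) × (21/85) × (9/85) × (77/85) ≈ 0.0120614
finance: (49/167) × (26/49) × (5/49) × (1/49) ≈ 0.000324216
P(technology | x) = 0.0120614 / 0.013529336 ≈ 0.8915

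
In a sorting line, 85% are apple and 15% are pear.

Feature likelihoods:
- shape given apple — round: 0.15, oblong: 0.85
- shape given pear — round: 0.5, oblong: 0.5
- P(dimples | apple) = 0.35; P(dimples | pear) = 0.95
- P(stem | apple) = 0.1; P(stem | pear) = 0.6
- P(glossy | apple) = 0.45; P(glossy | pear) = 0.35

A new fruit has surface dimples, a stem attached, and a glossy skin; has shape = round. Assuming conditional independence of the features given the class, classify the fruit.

apple: 0.85 × 0.15 × 0.35 × 0.1 × 0.45 = 0.002008125
pear: 0.15 × 0.5 × 0.95 × 0.6 × 0.35 = 0.0149625
Highest score → pear.

pear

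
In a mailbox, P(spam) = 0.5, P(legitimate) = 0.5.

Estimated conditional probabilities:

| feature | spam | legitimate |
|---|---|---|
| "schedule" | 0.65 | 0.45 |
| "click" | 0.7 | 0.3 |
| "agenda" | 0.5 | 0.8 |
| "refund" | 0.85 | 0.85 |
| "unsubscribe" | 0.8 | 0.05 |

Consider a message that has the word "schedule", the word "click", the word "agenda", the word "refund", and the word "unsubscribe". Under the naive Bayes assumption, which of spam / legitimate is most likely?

spam: 0.5 × 0.65 × 0.7 × 0.5 × 0.85 × 0.8 = 0.07735
legitimate: 0.5 × 0.45 × 0.3 × 0.8 × 0.85 × 0.05 = 0.002295
Highest score → spam.

spam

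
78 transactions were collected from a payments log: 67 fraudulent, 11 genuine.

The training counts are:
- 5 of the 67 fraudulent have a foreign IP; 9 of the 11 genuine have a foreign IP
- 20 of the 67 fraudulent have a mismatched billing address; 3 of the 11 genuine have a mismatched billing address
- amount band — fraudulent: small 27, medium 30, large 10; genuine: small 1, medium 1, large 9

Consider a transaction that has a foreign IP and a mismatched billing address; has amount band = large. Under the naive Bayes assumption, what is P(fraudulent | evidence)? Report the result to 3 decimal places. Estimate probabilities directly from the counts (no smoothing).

0.100

fraudulent: (67/78) × (5/67) × (20/67) × (10/67) ≈ 0.00285598
genuine: (11/78) × (9/11) × (3/11) × (9/11) ≈ 0.025747
P(fraudulent | x) = 0.00285598 / 0.02860298 ≈ 0.100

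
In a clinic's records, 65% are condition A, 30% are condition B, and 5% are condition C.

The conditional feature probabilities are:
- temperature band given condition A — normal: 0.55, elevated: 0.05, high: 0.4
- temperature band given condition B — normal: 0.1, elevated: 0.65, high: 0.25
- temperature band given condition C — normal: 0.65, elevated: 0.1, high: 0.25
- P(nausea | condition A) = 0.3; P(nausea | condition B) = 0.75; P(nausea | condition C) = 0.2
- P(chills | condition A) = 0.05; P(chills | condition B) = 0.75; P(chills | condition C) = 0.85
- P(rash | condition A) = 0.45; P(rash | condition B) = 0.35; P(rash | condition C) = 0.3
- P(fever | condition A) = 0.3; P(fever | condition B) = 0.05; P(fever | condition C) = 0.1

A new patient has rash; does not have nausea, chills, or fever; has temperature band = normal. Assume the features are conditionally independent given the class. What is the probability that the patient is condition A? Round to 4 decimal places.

0.9781

condition A: 0.65 × 0.55 × (1−0.3) × (1−0.05) × 0.45 × (1−0.3) = 0.0748873125
condition B: 0.3 × 0.1 × (1−0.75) × (1−0.75) × 0.35 × (1−0.05) = 0.0006234375
condition C: 0.05 × 0.65 × (1−0.2) × (1−0.85) × 0.3 × (1−0.1) = 0.001053
P(condition A | x) = 0.0748873125 / 0.07656375 ≈ 0.9781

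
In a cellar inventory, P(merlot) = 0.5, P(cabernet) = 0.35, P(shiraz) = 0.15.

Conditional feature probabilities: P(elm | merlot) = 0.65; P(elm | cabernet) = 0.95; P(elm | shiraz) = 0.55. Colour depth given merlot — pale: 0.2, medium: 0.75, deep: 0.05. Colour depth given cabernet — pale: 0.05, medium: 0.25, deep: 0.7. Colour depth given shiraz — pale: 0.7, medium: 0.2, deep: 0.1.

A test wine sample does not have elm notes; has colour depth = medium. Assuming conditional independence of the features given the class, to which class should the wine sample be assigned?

merlot

merlot: 0.5 × (1−0.65) × 0.75 = 0.13125
cabernet: 0.35 × (1−0.95) × 0.25 = 0.004375
shiraz: 0.15 × (1−0.55) × 0.2 = 0.0135
Highest score → merlot.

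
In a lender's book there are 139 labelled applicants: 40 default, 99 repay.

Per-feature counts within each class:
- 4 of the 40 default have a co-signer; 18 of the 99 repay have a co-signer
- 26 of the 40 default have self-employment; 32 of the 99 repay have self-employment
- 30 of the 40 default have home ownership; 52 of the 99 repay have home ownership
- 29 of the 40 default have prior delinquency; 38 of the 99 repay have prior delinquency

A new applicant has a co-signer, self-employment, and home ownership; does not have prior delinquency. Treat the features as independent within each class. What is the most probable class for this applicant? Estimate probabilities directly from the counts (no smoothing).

default: (40/139) × (4/40) × (26/40) × (30/40) × (11/40) ≈ 0.00385791
repay: (99/139) × (18/99) × (32/99) × (52/99) × (61/99) ≈ 0.0135468
Highest score → repay.

repay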